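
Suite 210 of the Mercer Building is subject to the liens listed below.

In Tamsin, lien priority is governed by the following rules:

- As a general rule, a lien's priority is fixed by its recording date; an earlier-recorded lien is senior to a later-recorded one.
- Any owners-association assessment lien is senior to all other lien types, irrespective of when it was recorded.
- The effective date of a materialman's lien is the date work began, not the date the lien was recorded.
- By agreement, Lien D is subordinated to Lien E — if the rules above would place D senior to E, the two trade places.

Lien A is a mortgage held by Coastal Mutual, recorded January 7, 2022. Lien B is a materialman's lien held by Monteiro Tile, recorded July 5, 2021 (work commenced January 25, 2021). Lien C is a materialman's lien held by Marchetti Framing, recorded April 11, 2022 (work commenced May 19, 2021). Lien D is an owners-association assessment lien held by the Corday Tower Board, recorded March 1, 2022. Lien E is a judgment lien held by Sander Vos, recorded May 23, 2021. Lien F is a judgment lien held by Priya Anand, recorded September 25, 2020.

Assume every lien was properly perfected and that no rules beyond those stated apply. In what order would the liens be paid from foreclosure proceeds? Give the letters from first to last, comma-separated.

Effective dates after the stated exceptions: B's effective date is January 25, 2021, when work began; C is treated as recorded May 19, 2021, the work-commencement date.
D is an owners-association assessment lien and takes priority over every other lien.
Ordering the rest by effective date: F (September 25, 2020), B (January 25, 2021), C (May 19, 2021), E (May 23, 2021), A (January 7, 2022).
D is senior to E before the subordination, so the two trade places.

E, F, B, C, D, A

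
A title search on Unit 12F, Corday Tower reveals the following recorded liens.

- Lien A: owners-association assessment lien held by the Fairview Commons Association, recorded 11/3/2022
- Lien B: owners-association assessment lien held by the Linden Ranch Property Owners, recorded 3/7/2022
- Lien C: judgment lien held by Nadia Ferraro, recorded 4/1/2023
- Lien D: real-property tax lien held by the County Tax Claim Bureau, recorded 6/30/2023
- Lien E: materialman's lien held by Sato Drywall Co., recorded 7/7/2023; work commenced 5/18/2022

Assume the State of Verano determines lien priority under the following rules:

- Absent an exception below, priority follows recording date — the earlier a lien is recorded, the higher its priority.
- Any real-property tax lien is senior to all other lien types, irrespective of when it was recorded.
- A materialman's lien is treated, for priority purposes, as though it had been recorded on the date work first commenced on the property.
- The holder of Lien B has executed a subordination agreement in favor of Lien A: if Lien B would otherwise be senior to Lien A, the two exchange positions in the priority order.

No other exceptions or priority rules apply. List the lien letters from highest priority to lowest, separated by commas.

D, A, E, B, C

Adjusting effective dates: E's effective date is 5/18/2022, when work began.
D is a real-property tax lien and takes priority over every other lien.
Remaining liens by effective date: B (3/7/2022), E (5/18/2022), A (11/3/2022), C (4/1/2023).
B is senior to A before the subordination, so the two trade places.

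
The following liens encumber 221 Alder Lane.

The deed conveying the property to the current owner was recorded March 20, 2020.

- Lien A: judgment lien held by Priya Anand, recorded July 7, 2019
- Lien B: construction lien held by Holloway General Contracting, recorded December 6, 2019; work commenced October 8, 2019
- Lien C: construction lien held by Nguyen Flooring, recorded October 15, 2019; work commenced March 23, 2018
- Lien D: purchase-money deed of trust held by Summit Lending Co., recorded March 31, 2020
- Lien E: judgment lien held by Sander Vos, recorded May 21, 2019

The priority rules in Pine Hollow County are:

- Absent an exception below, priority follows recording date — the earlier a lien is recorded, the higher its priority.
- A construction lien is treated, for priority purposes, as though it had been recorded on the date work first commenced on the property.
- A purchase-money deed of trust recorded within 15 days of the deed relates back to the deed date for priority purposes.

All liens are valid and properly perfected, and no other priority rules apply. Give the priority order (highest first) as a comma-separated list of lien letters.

C, E, A, B, D

Effective dates after the stated exceptions: B is treated as recorded October 8, 2019, the work-commencement date; C relates back to March 23, 2018 (work commenced); D's effective date is the deed date, March 20, 2020.
Sorted by effective date: C (March 23, 2018), E (May 21, 2019), A (July 7, 2019), B (October 8, 2019), D (March 20, 2020).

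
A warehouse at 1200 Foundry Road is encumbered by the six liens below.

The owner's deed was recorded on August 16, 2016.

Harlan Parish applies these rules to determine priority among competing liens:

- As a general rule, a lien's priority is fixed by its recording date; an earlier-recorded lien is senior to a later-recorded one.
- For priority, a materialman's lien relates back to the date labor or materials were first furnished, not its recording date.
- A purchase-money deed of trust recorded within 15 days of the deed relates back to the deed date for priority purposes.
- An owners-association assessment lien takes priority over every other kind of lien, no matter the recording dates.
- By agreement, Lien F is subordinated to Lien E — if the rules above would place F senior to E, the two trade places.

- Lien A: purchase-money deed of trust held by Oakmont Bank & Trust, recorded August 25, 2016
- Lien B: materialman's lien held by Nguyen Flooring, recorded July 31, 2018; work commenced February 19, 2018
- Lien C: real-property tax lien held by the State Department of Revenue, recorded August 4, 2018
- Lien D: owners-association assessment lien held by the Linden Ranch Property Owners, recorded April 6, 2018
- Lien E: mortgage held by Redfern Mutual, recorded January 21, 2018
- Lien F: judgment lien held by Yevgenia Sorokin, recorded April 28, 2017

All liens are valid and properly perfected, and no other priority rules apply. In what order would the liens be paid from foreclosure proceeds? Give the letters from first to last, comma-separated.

D, A, E, F, B, C

Effective dates: A's effective date is the deed date, August 16, 2016; B's effective date is February 19, 2018, when work began.
D is an owners-association assessment lien and takes priority over every other lien.
Remaining liens by effective date: A (August 16, 2016), F (April 28, 2017), E (January 21, 2018), B (February 19, 2018), C (August 4, 2018).
Because F would otherwise rank above E, the subordination swaps them.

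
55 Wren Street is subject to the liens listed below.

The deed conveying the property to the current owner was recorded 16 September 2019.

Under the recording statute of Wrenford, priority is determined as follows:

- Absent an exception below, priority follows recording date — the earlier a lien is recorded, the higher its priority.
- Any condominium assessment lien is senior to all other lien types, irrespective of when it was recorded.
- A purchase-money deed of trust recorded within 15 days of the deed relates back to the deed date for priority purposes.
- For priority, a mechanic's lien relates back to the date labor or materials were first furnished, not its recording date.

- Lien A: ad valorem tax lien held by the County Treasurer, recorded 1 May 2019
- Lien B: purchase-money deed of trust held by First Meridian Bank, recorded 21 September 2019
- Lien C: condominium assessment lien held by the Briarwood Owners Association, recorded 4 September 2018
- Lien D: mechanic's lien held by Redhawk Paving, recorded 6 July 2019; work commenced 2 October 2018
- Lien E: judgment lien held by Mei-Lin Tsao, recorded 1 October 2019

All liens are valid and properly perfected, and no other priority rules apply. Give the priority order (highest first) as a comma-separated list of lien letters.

First, effective dates: B was recorded within the 15-day window, so its effective date is the deed date 16 September 2019; D's effective date is 2 October 2018, when work began.
As a condominium assessment lien, C is senior to every other lien.
Ordering the rest by effective date: D (2 October 2018), A (1 May 2019), B (16 September 2019), E (1 October 2019).

C, D, A, B, E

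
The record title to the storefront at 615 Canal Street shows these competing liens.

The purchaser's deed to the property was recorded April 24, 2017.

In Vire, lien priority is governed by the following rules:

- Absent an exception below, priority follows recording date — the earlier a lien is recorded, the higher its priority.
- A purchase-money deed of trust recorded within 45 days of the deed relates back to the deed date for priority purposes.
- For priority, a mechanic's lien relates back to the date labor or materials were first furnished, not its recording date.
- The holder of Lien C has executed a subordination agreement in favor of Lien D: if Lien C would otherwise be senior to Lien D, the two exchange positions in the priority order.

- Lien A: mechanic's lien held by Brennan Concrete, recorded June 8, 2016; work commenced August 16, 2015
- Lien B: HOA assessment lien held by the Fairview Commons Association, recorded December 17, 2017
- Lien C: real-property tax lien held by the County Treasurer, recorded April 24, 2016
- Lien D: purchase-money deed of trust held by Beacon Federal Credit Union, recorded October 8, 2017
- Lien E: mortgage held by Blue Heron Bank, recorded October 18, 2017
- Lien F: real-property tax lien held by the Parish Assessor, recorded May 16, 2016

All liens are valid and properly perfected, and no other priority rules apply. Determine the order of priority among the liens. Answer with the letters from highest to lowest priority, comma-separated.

A, D, F, C, E, B

Effective dates: A's effective date is August 16, 2015, when work began; D missed the 45-day window (167 days after the deed), so its recording date stands.
By effective date, earliest first: A (August 16, 2015), C (April 24, 2016), F (May 16, 2016), D (October 8, 2017), E (October 18, 2017), B (December 17, 2017).
C is senior to D before the subordination, so the two trade places.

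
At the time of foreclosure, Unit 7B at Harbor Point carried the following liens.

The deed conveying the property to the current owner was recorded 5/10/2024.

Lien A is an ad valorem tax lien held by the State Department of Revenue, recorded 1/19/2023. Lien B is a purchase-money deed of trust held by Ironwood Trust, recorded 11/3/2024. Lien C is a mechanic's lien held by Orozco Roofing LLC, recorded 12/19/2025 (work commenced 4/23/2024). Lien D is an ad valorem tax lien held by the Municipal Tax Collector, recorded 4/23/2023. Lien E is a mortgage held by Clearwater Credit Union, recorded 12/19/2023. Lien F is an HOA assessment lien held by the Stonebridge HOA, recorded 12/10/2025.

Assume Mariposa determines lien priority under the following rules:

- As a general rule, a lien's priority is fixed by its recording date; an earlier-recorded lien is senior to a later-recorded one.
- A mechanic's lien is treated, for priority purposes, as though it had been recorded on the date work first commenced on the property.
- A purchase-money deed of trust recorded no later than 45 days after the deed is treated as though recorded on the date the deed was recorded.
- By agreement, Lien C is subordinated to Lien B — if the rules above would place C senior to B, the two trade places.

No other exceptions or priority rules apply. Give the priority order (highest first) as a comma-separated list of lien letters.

A, D, E, B, C, F

First, effective dates: B missed the 45-day window (177 days after the deed), so its recording date stands; C relates back to 4/23/2024 (work commenced).
Ordering by effective date: A (1/19/2023), D (4/23/2023), E (12/19/2023), C (4/23/2024), B (11/3/2024), F (12/10/2025).
The subordination applies — C was senior to B — so C and B swap.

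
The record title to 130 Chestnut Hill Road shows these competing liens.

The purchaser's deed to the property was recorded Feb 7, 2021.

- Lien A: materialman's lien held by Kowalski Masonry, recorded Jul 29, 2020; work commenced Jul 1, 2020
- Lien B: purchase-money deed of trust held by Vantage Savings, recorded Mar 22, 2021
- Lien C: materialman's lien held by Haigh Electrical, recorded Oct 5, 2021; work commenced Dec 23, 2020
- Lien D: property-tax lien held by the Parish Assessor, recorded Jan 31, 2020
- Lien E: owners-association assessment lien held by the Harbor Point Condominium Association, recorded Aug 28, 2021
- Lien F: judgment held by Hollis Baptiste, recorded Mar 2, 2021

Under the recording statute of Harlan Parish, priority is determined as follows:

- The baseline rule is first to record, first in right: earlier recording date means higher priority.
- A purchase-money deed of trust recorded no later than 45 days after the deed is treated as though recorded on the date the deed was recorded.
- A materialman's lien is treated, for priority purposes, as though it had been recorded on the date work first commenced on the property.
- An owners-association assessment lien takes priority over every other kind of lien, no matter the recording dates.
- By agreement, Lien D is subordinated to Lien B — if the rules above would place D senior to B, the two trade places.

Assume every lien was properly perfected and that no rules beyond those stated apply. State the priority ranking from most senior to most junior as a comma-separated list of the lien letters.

Effective dates after the stated exceptions: A is treated as recorded Jul 1, 2020, the work-commencement date; B relates back to the deed date Feb 7, 2021; C is treated as recorded Dec 23, 2020, the work-commencement date.
E is an owners-association assessment lien, so it outranks all other liens regardless of date.
Ordering the rest by effective date: D (Jan 31, 2020), A (Jul 1, 2020), C (Dec 23, 2020), B (Feb 7, 2021), F (Mar 2, 2021).
D would otherwise be senior to B, so under the subordination agreement D and B exchange positions.

E, B, A, C, D, F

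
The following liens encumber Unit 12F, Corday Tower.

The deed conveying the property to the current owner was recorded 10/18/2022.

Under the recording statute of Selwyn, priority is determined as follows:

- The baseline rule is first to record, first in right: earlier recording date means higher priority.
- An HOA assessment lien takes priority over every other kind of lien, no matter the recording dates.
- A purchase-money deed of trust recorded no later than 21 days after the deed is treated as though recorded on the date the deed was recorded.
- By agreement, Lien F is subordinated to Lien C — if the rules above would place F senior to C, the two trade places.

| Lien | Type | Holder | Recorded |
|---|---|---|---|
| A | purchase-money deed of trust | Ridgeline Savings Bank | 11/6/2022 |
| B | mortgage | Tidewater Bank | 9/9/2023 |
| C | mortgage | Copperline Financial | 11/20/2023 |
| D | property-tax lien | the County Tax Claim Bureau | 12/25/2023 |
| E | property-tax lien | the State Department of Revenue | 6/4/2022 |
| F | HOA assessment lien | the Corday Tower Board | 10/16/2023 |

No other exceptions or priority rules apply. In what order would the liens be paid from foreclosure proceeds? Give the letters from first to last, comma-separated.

C, E, A, B, F, D

Effective dates after the stated exceptions: A's effective date is the deed date, 10/18/2022.
F is an HOA assessment lien and takes priority over every other lien.
The other liens, earliest effective date first: E (6/4/2022), A (10/18/2022), B (9/9/2023), C (11/20/2023), D (12/25/2023).
The subordination applies — F was senior to C — so F and C swap.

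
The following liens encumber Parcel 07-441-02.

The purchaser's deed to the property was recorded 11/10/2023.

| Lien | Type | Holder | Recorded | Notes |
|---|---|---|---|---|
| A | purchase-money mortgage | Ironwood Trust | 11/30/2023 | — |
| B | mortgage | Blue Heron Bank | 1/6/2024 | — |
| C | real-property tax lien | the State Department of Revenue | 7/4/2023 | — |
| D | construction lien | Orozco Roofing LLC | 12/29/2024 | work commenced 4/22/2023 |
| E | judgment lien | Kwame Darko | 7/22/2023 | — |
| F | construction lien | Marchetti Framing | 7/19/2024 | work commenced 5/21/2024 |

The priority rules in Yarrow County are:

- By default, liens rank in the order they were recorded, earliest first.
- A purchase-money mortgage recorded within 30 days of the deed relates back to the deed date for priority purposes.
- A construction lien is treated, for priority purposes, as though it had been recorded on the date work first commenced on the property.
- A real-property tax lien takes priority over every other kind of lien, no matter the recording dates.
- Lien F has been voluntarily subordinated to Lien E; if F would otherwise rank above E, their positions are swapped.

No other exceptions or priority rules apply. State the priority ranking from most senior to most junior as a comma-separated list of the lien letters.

First, effective dates: A relates back to the deed date 11/10/2023; D's effective date is 4/22/2023, when work began; F's effective date is 5/21/2024, when work began.
C, as a real-property tax lien, has superpriority and ranks first.
Among the remaining liens, by effective date: D (4/22/2023), E (7/22/2023), A (11/10/2023), B (1/6/2024), F (5/21/2024).
Since F is not senior to E, the subordination leaves the order unchanged.

C, D, E, A, B, F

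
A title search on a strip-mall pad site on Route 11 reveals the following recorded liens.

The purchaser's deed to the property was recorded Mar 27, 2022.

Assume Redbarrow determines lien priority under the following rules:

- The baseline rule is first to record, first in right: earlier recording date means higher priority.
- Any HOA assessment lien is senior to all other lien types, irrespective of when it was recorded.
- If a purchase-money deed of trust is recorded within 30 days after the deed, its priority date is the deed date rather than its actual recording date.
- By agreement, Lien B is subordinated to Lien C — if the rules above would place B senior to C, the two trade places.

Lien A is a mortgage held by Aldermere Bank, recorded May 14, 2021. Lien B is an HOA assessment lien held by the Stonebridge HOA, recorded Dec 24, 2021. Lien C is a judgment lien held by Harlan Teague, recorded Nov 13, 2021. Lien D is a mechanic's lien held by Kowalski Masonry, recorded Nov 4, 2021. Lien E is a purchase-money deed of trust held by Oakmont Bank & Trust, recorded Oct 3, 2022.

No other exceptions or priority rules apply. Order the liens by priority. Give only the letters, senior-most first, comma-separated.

C, A, D, B, E

Effective dates after the stated exceptions: E was recorded 190 days after the deed — beyond 30 days — so no relation-back applies.
B is an HOA assessment lien and takes priority over every other lien.
Among the remaining liens, by effective date: A (May 14, 2021), D (Nov 4, 2021), C (Nov 13, 2021), E (Oct 3, 2022).
Because B would otherwise rank above C, the subordination swaps them.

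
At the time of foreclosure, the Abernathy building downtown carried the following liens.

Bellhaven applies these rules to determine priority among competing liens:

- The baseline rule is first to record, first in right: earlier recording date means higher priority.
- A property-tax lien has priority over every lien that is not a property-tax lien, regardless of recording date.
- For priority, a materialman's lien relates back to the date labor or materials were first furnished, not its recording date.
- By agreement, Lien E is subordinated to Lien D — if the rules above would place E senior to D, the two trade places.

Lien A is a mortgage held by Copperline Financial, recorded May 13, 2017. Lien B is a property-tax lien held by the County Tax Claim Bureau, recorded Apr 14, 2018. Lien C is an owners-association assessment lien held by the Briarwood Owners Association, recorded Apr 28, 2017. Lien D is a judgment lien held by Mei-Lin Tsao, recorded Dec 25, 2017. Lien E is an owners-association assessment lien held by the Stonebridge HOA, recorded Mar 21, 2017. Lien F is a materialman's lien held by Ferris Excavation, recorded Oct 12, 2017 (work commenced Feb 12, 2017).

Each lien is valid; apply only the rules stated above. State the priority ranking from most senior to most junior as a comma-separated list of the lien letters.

B, F, D, C, A, E

Effective dates after the stated exceptions: F's effective date is Feb 12, 2017, when work began.
As a property-tax lien, B is senior to every other lien.
Among the remaining liens, by effective date: F (Feb 12, 2017), E (Mar 21, 2017), C (Apr 28, 2017), A (May 13, 2017), D (Dec 25, 2017).
The subordination applies — E was senior to D — so E and D swap.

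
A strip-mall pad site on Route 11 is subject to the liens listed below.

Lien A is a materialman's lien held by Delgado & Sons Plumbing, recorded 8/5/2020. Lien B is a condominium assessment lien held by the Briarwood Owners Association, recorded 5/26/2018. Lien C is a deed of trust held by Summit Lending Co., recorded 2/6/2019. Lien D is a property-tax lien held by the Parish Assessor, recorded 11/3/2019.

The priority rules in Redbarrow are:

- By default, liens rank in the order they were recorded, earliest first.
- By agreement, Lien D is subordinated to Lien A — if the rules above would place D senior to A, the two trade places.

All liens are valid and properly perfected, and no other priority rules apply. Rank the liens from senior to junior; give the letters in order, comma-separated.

B, C, A, D

Ordering by effective date: B (5/26/2018), C (2/6/2019), D (11/3/2019), A (8/5/2020).
D is senior to A before the subordination, so the two trade places.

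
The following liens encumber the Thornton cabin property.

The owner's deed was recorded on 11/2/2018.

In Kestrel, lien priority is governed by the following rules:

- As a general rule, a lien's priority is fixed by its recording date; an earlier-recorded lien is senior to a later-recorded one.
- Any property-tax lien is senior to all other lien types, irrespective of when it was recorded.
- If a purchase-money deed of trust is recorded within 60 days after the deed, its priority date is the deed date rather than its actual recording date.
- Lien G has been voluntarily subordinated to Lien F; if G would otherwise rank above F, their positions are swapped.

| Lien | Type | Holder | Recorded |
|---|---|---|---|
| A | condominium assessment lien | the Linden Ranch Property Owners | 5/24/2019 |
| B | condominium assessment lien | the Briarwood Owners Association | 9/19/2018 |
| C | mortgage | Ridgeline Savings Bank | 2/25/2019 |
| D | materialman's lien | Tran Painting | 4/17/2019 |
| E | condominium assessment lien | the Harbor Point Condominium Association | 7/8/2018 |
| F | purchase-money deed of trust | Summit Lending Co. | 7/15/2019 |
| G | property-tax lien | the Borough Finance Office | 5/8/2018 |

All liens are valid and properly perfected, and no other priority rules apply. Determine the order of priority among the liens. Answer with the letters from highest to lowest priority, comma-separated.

Effective dates: F missed the 60-day window (255 days after the deed), so its recording date stands.
As a property-tax lien, G is senior to every other lien.
Remaining liens by effective date: E (7/8/2018), B (9/19/2018), C (2/25/2019), D (4/17/2019), A (5/24/2019), F (7/15/2019).
G would otherwise be senior to F, so under the subordination agreement G and F exchange positions.

F, E, B, C, D, A, G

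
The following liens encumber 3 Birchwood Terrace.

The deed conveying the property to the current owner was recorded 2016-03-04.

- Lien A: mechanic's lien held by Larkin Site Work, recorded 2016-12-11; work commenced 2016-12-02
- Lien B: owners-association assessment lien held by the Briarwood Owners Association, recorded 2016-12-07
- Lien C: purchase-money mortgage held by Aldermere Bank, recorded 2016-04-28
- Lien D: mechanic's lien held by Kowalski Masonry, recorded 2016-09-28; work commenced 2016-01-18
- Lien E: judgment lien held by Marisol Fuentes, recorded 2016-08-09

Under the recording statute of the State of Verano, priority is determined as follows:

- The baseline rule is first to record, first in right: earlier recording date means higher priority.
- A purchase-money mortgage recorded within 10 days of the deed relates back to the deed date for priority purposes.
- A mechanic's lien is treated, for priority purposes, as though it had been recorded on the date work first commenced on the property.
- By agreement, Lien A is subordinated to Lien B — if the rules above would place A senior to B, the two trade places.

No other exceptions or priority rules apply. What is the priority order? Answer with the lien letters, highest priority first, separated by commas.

D, C, E, B, A

Effective dates after the stated exceptions: A relates back to 2016-12-02 (work commenced); C was recorded 55 days after the deed, outside the 10-day window, so it keeps its recording date; D's effective date is 2016-01-18, when work began.
By effective date: D (2016-01-18), C (2016-04-28), E (2016-08-09), A (2016-12-02), B (2016-12-07).
The subordination applies — A was senior to B — so A and B swap.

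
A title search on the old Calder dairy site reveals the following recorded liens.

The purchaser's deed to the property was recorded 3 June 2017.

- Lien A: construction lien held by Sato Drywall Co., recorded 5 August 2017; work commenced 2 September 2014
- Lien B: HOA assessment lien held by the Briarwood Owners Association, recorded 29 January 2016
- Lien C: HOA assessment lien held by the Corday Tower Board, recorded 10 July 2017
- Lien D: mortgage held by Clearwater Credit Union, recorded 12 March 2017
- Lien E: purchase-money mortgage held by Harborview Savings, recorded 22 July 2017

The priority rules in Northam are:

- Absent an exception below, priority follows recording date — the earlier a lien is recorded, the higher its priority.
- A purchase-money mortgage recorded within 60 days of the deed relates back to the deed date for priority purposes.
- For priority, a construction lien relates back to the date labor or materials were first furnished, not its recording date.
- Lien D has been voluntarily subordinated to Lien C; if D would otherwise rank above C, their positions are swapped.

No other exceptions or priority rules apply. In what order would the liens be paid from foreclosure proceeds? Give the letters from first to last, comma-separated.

A, B, C, E, D

Adjusting effective dates: A's effective date is 2 September 2014, when work began; E's effective date is the deed date, 3 June 2017.
Sorted by effective date: A (2 September 2014), B (29 January 2016), D (12 March 2017), E (3 June 2017), C (10 July 2017).
D would otherwise be senior to C, so under the subordination agreement D and C exchange positions.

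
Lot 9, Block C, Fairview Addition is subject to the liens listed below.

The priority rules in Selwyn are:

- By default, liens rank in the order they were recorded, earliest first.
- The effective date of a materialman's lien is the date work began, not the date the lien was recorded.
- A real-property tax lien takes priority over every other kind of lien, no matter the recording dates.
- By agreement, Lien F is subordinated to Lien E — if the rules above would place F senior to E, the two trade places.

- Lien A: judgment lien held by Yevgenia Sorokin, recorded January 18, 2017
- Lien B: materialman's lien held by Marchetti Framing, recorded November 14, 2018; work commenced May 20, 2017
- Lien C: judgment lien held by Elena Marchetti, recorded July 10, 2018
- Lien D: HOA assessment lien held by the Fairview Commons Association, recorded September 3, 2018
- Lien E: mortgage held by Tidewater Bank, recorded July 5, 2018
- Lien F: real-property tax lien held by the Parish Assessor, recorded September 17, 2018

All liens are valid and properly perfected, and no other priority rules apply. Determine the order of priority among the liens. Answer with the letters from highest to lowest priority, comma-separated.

E, A, B, F, C, D

Adjusting effective dates: B relates back to May 20, 2017 (work commenced).
F is a real-property tax lien, so it outranks all other liens regardless of date.
The other liens, earliest effective date first: A (January 18, 2017), B (May 20, 2017), E (July 5, 2018), C (July 10, 2018), D (September 3, 2018).
Because F would otherwise rank above E, the subordination swaps them.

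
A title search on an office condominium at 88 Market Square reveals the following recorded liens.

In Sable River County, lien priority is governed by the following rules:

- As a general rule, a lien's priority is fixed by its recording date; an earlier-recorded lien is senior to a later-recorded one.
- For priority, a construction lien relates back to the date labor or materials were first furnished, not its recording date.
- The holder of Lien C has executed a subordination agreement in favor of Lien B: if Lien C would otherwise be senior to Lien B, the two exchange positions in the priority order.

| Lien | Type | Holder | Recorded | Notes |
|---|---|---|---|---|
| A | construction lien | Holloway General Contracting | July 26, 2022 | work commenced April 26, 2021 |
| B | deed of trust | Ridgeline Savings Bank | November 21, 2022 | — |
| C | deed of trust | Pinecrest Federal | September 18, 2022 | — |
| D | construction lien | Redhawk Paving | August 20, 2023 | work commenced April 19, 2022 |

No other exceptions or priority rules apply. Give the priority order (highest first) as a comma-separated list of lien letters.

First, effective dates: A is treated as recorded April 26, 2021, the work-commencement date; D's effective date is April 19, 2022, when work began.
Sorted by effective date: A (April 26, 2021), D (April 19, 2022), C (September 18, 2022), B (November 21, 2022).
C is senior to B before the subordination, so the two trade places.

A, D, B, C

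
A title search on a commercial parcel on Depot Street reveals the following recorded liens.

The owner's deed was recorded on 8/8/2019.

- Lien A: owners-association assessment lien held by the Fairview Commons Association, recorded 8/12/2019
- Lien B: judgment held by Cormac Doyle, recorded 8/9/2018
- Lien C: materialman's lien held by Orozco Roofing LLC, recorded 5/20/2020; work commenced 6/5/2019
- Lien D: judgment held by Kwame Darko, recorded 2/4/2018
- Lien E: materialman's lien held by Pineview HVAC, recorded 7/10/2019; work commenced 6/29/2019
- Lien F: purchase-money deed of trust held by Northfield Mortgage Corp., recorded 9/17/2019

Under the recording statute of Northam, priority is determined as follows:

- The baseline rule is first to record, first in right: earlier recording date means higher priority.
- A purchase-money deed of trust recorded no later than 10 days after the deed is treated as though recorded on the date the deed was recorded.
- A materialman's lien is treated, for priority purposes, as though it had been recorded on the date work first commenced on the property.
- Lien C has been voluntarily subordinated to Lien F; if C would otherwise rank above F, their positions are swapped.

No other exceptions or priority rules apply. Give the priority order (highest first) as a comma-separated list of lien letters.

Effective dates: C relates back to 6/5/2019 (work commenced); E's effective date is 6/29/2019, when work began; F missed the 10-day window (40 days after the deed), so its recording date stands.
By effective date, earliest first: D (2/4/2018), B (8/9/2018), C (6/5/2019), E (6/29/2019), A (8/12/2019), F (9/17/2019).
Because C would otherwise rank above F, the subordination swaps them.

D, B, F, E, A, C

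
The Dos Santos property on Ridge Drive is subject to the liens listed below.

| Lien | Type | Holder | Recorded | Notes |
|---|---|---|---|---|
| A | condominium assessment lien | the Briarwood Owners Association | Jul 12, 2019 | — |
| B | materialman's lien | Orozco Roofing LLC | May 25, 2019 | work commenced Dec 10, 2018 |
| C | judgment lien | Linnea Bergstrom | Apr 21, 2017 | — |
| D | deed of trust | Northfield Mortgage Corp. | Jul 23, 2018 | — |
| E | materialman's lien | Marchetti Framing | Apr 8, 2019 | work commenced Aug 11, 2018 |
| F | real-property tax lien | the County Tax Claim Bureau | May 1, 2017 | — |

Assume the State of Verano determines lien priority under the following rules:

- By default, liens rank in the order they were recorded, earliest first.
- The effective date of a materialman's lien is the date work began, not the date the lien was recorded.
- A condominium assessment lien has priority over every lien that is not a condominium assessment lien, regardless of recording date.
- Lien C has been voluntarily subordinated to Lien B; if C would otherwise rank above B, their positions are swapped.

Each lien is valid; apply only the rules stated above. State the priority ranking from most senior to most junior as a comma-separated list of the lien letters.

Effective dates: B is treated as recorded Dec 10, 2018, the work-commencement date; E is treated as recorded Aug 11, 2018, the work-commencement date.
A, as a condominium assessment lien, has superpriority and ranks first.
The other liens, earliest effective date first: C (Apr 21, 2017), F (May 1, 2017), D (Jul 23, 2018), E (Aug 11, 2018), B (Dec 10, 2018).
C would otherwise be senior to B, so under the subordination agreement C and B exchange positions.

A, B, F, D, E, C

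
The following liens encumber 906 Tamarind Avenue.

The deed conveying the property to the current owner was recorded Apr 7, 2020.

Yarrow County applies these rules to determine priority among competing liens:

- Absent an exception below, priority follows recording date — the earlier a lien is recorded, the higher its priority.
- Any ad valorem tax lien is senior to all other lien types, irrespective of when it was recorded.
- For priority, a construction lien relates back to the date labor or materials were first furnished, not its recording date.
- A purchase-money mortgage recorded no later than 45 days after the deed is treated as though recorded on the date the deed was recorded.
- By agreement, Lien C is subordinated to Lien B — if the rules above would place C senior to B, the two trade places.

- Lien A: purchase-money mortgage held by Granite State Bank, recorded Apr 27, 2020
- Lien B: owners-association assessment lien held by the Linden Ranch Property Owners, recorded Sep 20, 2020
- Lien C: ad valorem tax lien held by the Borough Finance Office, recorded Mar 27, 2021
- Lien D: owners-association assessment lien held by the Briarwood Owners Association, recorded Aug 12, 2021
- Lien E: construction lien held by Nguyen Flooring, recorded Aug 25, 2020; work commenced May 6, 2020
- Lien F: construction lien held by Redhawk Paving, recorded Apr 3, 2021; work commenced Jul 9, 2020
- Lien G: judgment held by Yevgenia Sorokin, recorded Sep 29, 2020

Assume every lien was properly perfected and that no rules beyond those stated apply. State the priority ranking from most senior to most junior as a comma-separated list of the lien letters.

B, A, E, F, C, G, D

Adjusting effective dates: A relates back to the deed date Apr 7, 2020; E is treated as recorded May 6, 2020, the work-commencement date; F is treated as recorded Jul 9, 2020, the work-commencement date.
As an ad valorem tax lien, C is senior to every other lien.
The other liens, earliest effective date first: A (Apr 7, 2020), E (May 6, 2020), F (Jul 9, 2020), B (Sep 20, 2020), G (Sep 29, 2020), D (Aug 12, 2021).
C would otherwise be senior to B, so under the subordination agreement C and B exchange positions.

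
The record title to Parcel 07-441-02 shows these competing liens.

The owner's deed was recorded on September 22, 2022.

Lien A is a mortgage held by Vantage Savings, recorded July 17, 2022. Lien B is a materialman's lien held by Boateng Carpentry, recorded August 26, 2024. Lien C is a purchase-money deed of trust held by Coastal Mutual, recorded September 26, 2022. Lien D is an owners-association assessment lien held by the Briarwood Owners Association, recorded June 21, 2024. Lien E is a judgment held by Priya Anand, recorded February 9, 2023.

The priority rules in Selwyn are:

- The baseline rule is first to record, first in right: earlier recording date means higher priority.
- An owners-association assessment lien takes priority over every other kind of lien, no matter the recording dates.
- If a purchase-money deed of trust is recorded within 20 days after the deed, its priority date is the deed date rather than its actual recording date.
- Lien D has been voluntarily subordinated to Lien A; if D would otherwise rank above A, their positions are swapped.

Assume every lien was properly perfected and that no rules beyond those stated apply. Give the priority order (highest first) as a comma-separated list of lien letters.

Effective dates after the stated exceptions: C's effective date is the deed date, September 22, 2022.
D is an owners-association assessment lien and takes priority over every other lien.
Among the remaining liens, by effective date: A (July 17, 2022), C (September 22, 2022), E (February 9, 2023), B (August 26, 2024).
D is senior to A before the subordination, so the two trade places.

A, D, C, E, B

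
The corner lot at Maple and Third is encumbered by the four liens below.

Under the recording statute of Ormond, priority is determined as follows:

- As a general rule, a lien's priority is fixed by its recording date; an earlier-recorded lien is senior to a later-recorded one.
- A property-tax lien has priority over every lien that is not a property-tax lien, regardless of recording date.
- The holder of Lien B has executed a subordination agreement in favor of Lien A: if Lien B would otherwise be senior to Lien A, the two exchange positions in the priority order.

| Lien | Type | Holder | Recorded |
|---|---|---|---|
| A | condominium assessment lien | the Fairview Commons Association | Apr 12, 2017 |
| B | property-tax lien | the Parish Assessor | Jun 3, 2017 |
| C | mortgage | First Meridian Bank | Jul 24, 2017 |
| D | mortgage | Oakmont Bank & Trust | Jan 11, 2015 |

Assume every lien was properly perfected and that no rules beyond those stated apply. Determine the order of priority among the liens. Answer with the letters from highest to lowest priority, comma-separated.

B is a property-tax lien and takes priority over every other lien.
Among the remaining liens, by effective date: D (Jan 11, 2015), A (Apr 12, 2017), C (Jul 24, 2017).
The subordination applies — B was senior to A — so B and A swap.

A, D, B, C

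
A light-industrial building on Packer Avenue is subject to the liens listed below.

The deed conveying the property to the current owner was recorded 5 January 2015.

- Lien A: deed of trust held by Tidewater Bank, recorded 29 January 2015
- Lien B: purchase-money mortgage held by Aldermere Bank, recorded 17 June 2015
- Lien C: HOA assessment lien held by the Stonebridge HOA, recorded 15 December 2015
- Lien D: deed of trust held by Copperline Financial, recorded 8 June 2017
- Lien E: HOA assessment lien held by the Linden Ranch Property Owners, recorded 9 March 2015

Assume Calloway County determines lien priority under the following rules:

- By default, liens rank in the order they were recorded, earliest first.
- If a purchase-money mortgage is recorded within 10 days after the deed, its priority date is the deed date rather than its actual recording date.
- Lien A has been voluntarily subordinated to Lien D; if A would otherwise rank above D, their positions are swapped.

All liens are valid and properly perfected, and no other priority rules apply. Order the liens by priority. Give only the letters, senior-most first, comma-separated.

D, E, B, C, A

First, effective dates: B was recorded 163 days after the deed — beyond 10 days — so no relation-back applies.
By effective date: A (29 January 2015), E (9 March 2015), B (17 June 2015), C (15 December 2015), D (8 June 2017).
A is senior to D before the subordination, so the two trade places.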